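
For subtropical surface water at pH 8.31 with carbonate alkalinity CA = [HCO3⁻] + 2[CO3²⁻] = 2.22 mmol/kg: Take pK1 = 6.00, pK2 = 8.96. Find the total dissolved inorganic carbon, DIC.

CA = [HCO3⁻] + 2[CO3²⁻] = (α₁ + 2α₂)·DIC
At pH 8.31: [H⁺]/K1 = 10^-2.31 = 0.0048978, K2/[H⁺] = 10^-0.65 = 0.22387
α₁ = 1/(1 + 0.0048978 + 0.22387) = 1/1.2288 = 0.8138; α₂ = α₁·K2/[H⁺] = 0.1822
α₁ + 2α₂ = 1.1782
DIC = CA / (α₁ + 2α₂) = 2.22 / 1.1782 = 1.88 mmol/kg

DIC = 1.88 mmol/kg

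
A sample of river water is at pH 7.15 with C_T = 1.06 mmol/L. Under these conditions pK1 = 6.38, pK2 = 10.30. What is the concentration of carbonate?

[CO3²⁻] = 0.641 μmol/L

α₂ = 1 / (1 + [H⁺]/K2 + [H⁺]²/(K1K2)) = 1 / (1 + 10^+3.15 + 10^+2.38)
   = 1 / (1 + 1412.5 + 239.88) = 1/1653.4 = 0.0006048
[CO3²⁻] = α₂ × DIC = 0.0006048 × 1.06 = 0.000641 mmol/L = 0.641 μmol/L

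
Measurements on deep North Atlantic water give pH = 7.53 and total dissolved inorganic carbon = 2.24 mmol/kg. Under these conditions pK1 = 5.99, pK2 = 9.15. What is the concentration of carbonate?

α₂ = 1 / (1 + [H⁺]/K2 + [H⁺]²/(K1K2)) = 1 / (1 + 10^+1.62 + 10^+0.08)
   = 1 / (1 + 41.687 + 1.2023) = 1/43.889 = 0.02278
[CO3²⁻] = α₂ × DIC = 0.02278 × 2.24 = 0.0510 mmol/kg

[CO3²⁻] = 0.0510 mmol/kg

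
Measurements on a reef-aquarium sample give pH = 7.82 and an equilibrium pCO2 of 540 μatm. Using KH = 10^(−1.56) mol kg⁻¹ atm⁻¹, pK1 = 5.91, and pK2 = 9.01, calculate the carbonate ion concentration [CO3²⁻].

[CO3²⁻] = 0.0781 mmol/kg

[CO2*] = KH · pCO2 = 10^(−1.56) × 540×10^-6 = 1.487×10^-5 mol/kg
α₀ = 1/(1 + K1/[H⁺] + K1K2/[H⁺]²) = 1/(1 + 10^+1.91 + 10^+0.72) = 0.01142
DIC = [CO2*]/α₀ = 1.487×10^-5 / 0.01142 = 1.302 mmol/kg
[CO3²⁻] = α₂·DIC; α₂ = 0.05996, so [CO3²⁻] = 0.05996 × 1.302 = 0.0781 mmol/kg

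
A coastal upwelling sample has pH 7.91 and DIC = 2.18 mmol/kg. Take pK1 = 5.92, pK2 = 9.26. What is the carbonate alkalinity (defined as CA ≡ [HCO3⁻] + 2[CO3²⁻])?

CA = 2.25 mmol/kg

CA = [HCO3⁻] + 2[CO3²⁻] = (α₁ + 2α₂)·DIC
At pH 7.91: [H⁺]/K1 = 10^-1.99 = 0.010233, K2/[H⁺] = 10^-1.35 = 0.044668
α₁ = 1/(1 + 0.010233 + 0.044668) = 1/1.0549 = 0.9480; α₂ = α₁·K2/[H⁺] = 0.04234
α₁ + 2α₂ = 1.0326
CA = 1.0326 × 2.18 = 2.25 mmol/kg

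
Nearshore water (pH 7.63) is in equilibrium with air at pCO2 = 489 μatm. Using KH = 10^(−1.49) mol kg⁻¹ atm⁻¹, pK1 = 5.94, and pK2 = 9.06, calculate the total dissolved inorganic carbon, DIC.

DIC = 0.820 mmol/kg

[CO2*] = KH · pCO2 = 10^(−1.49) × 489×10^-6 = 1.582×10^-5 mol/kg
α₀ = 1/(1 + K1/[H⁺] + K1K2/[H⁺]²) = 1/(1 + 10^+1.69 + 10^+0.26) = 0.01931
DIC = [CO2*]/α₀ = 1.582×10^-5 / 0.01931 = 0.820 mmol/kg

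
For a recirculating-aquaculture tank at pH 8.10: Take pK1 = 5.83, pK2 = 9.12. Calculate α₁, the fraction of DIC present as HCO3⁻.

α₁ = 0.908

α₁ = 1 / (1 + [H⁺]/K1 + K2/[H⁺]) = 1 / (1 + 10^-2.27 + 10^-1.02)
   = 1 / (1 + 0.0053703 + 0.095499) = 1/1.1009 = 0.9084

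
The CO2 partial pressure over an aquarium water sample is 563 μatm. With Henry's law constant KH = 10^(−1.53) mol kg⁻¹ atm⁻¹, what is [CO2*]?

KH = 10^(−1.53) = 2.951×10^-2 mol kg⁻¹ atm⁻¹
[CO2*] = KH · pCO2 = 2.951×10^-2 × 563×10^-6 atm = 1.66×10^-5 mol/kg

[CO2*] = 16.6 μmol/kg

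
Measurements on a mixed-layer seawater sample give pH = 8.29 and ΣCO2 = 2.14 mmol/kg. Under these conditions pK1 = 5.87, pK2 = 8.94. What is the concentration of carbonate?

α₂ = 1 / (1 + [H⁺]/K2 + [H⁺]²/(K1K2)) = 1 / (1 + 10^+0.65 + 10^-1.77)
   = 1 / (1 + 4.4668 + 0.016982) = 1/5.4838 = 0.1824
[CO3²⁻] = α₂ × DIC = 0.1824 × 2.14 = 0.390 mmol/kg

[CO3²⁻] = 0.390 mmol/kg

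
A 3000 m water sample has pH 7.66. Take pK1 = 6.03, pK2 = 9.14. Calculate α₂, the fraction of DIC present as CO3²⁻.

α₂ = 0.0313

α₂ = 1 / (1 + [H⁺]/K2 + [H⁺]²/(K1K2)) = 1 / (1 + 10^+1.48 + 10^-0.15)
   = 1 / (1 + 30.200 + 0.70795) = 1/31.907 = 0.03134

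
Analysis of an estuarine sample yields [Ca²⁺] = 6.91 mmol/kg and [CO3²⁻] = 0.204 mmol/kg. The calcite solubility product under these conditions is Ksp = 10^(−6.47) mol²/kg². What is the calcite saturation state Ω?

Ksp = 10^(−6.47) = 3.388×10^-7
Ω = [Ca²⁺][CO3²⁻]/Ksp = (6.91×10^-3)(0.204×10^-3) / 3.388×10^-7 = 4.16

Ω = 4.16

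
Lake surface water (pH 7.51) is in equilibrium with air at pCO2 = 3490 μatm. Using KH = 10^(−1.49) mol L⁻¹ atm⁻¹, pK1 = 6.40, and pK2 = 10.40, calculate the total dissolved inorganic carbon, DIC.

DIC = 1.57 mmol/L

[CO2*] = KH · pCO2 = 10^(−1.49) × 3490×10^-6 = 1.129×10^-4 mol/L
α₀ = 1/(1 + K1/[H⁺] + K1K2/[H⁺]²) = 1/(1 + 10^+1.11 + 10^-1.78) = 0.07195
DIC = [CO2*]/α₀ = 1.129×10^-4 / 0.07195 = 1.57 mmol/L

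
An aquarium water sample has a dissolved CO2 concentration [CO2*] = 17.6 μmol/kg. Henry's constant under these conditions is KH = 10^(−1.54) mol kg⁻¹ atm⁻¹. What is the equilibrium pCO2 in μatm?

KH = 10^(−1.54) = 2.884×10^-2 mol kg⁻¹ atm⁻¹
pCO2 = [CO2*]/KH = 17.6×10^-6 / 2.884×10^-2 = 6.10×10^-4 atm = 610 μatm

pCO2 = 610 μatm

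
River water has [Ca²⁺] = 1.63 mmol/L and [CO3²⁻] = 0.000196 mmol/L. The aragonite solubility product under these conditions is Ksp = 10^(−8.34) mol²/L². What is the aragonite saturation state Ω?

Ω = 0.0699

Ksp = 10^(−8.34) = 4.571×10^-9
Ω = [Ca²⁺][CO3²⁻]/Ksp = (1.63×10^-3)(0.000196×10^-3) / 4.571×10^-9 = 0.0699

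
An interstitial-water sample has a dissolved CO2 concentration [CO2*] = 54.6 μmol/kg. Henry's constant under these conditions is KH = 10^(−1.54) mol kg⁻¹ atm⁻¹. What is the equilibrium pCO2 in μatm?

KH = 10^(−1.54) = 2.884×10^-2 mol kg⁻¹ atm⁻¹
pCO2 = [CO2*]/KH = 54.6×10^-6 / 2.884×10^-2 = 1.89×10^-3 atm = 1890 μatm

pCO2 = 1890 μatm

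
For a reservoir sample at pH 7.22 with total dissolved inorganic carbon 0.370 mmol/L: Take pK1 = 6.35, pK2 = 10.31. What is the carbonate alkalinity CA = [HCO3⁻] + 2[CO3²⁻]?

CA = [HCO3⁻] + 2[CO3²⁻] = (α₁ + 2α₂)·DIC
At pH 7.22: [H⁺]/K1 = 10^-0.87 = 0.13490, K2/[H⁺] = 10^-3.09 = 0.00081283
α₁ = 1/(1 + 0.13490 + 0.00081283) = 1/1.1357 = 0.8805; α₂ = α₁·K2/[H⁺] = 0.0007157
α₁ + 2α₂ = 0.8819
CA = 0.8819 × 0.370 = 0.326 mmol/L

CA = 0.326 mmol/L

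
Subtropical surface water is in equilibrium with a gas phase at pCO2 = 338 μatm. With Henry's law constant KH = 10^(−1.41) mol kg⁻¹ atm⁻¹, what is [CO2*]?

[CO2*] = 13.1 μmol/kg

KH = 10^(−1.41) = 3.890×10^-2 mol kg⁻¹ atm⁻¹
[CO2*] = KH · pCO2 = 3.890×10^-2 × 338×10^-6 atm = 1.31×10^-5 mol/kg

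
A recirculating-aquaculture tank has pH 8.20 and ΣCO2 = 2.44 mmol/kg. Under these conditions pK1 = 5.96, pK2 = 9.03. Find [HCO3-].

α₁ = 1 / (1 + [H⁺]/K1 + K2/[H⁺]) = 1 / (1 + 10^-2.24 + 10^-0.83)
   = 1 / (1 + 0.0057544 + 0.14791) = 1/1.1537 = 0.8668
[HCO3⁻] = α₁ × DIC = 0.8668 × 2.44 = 2.11 mmol/kg

[HCO3⁻] = 2.11 mmol/kg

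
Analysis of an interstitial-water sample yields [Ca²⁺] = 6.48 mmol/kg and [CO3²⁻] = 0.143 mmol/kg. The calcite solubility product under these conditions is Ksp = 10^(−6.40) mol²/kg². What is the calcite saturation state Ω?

Ω = 2.33

Ksp = 10^(−6.40) = 3.981×10^-7
Ω = [Ca²⁺][CO3²⁻]/Ksp = (6.48×10^-3)(0.143×10^-3) / 3.981×10^-7 = 2.33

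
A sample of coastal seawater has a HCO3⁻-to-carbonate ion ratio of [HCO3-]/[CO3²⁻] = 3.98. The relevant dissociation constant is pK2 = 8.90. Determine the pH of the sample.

From K2 = [H⁺][CO3²⁻]/[HCO3-]:  pH = pK2 − log₁₀([HCO3-]/[CO3²⁻])
log₁₀(3.98) = +0.600
pH = 8.90 − (+0.600) = 8.30

pH = 8.30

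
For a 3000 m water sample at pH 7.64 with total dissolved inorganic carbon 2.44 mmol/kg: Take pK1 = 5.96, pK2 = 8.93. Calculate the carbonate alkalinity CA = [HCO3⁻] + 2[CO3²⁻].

CA = 2.51 mmol/kg

CA = [HCO3⁻] + 2[CO3²⁻] = (α₁ + 2α₂)·DIC
At pH 7.64: [H⁺]/K1 = 10^-1.68 = 0.020893, K2/[H⁺] = 10^-1.29 = 0.051286
α₁ = 1/(1 + 0.020893 + 0.051286) = 1/1.0722 = 0.9327; α₂ = α₁·K2/[H⁺] = 0.04783
α₁ + 2α₂ = 1.0283
CA = 1.0283 × 2.44 = 2.51 mmol/kg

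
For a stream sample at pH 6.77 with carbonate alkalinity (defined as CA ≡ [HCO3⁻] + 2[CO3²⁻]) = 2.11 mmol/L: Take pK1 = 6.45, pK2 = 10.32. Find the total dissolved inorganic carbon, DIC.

CA = [HCO3⁻] + 2[CO3²⁻] = (α₁ + 2α₂)·DIC
At pH 6.77: [H⁺]/K1 = 10^-0.32 = 0.47863, K2/[H⁺] = 10^-3.55 = 0.00028184
α₁ = 1/(1 + 0.47863 + 0.00028184) = 1/1.4789 = 0.6762; α₂ = α₁·K2/[H⁺] = 0.0001906
α₁ + 2α₂ = 0.6766
DIC = CA / (α₁ + 2α₂) = 2.11 / 0.6766 = 3.12 mmol/L

DIC = 3.12 mmol/L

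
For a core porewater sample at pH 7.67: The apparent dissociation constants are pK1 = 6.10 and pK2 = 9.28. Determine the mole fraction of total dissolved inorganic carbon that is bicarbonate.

α₁ = 0.951

α₁ = 1 / (1 + [H⁺]/K1 + K2/[H⁺]) = 1 / (1 + 10^-1.57 + 10^-1.61)
   = 1 / (1 + 0.026915 + 0.024547) = 1/1.0515 = 0.9511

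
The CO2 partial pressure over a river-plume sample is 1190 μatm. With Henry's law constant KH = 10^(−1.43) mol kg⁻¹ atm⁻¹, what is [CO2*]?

KH = 10^(−1.43) = 3.715×10^-2 mol kg⁻¹ atm⁻¹
[CO2*] = KH · pCO2 = 3.715×10^-2 × 1190×10^-6 atm = 4.42×10^-5 mol/kg

[CO2*] = 44.2 μmol/kg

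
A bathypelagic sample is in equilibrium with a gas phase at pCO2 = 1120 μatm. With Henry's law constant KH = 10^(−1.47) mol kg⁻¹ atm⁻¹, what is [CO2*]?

[CO2*] = 38.0 μmol/kg

KH = 10^(−1.47) = 3.388×10^-2 mol kg⁻¹ atm⁻¹
[CO2*] = KH · pCO2 = 3.388×10^-2 × 1120×10^-6 atm = 3.80×10^-5 mol/kg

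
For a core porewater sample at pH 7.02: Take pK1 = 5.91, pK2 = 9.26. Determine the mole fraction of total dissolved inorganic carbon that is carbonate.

α₂ = 1 / (1 + [H⁺]/K2 + [H⁺]²/(K1K2)) = 1 / (1 + 10^+2.24 + 10^+1.13)
   = 1 / (1 + 173.78 + 13.490) = 1/188.27 = 0.005312

α₂ = 0.00531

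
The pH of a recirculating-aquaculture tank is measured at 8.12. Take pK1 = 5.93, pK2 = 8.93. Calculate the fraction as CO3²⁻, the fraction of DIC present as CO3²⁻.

α₂ = 1 / (1 + [H⁺]/K2 + [H⁺]²/(K1K2)) = 1 / (1 + 10^+0.81 + 10^-1.38)
   = 1 / (1 + 6.4565 + 0.041687) = 1/7.4982 = 0.1334

α₂ = 0.133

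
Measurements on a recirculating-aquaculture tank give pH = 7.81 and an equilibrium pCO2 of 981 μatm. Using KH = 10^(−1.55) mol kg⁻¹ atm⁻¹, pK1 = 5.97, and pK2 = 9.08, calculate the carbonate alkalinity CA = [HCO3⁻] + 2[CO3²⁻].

[CO2*] = KH · pCO2 = 10^(−1.55) × 981×10^-6 = 2.765×10^-5 mol/kg
α₀ = 1/(1 + K1/[H⁺] + K1K2/[H⁺]²) = 1/(1 + 10^+1.84 + 10^+0.57) = 0.01353
DIC = [CO2*]/α₀ = 2.765×10^-5 / 0.01353 = 2.043 mmol/kg
CA = (α₁ + 2α₂)·DIC = (0.9362 + 2×0.05028) × 2.043 = 2.12 mmol/kg

CA = 2.12 mmol/kg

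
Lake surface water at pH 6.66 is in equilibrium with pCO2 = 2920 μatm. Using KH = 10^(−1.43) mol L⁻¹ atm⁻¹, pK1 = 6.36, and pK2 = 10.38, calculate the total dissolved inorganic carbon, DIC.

DIC = 0.325 mmol/L

[CO2*] = KH · pCO2 = 10^(−1.43) × 2920×10^-6 = 1.085×10^-4 mol/L
α₀ = 1/(1 + K1/[H⁺] + K1K2/[H⁺]²) = 1/(1 + 10^+0.30 + 10^-3.42) = 0.3338
DIC = [CO2*]/α₀ = 1.085×10^-4 / 0.3338 = 0.325 mmol/L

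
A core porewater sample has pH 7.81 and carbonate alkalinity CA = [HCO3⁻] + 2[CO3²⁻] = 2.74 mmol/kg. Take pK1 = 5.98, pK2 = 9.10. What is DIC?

CA = [HCO3⁻] + 2[CO3²⁻] = (α₁ + 2α₂)·DIC
At pH 7.81: [H⁺]/K1 = 10^-1.83 = 0.014791, K2/[H⁺] = 10^-1.29 = 0.051286
α₁ = 1/(1 + 0.014791 + 0.051286) = 1/1.0661 = 0.9380; α₂ = α₁·K2/[H⁺] = 0.04811
α₁ + 2α₂ = 1.0342
DIC = CA / (α₁ + 2α₂) = 2.74 / 1.0342 = 2.65 mmol/kg

DIC = 2.65 mmol/kg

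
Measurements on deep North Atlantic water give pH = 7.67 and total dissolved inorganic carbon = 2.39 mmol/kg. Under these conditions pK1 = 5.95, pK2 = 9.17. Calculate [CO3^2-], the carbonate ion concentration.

[CO3²⁻] = 0.0719 mmol/kg

α₂ = 1 / (1 + [H⁺]/K2 + [H⁺]²/(K1K2)) = 1 / (1 + 10^+1.50 + 10^-0.22)
   = 1 / (1 + 31.623 + 0.60256) = 1/33.225 = 0.03010
[CO3²⁻] = α₂ × DIC = 0.03010 × 2.39 = 0.0719 mmol/kg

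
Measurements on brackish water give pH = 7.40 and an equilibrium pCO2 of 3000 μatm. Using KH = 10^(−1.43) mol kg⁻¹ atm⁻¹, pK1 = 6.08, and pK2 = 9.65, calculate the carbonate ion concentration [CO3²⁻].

[CO3²⁻] = 13.1 μmol/kg

[CO2*] = KH · pCO2 = 10^(−1.43) × 3000×10^-6 = 1.115×10^-4 mol/kg
α₀ = 1/(1 + K1/[H⁺] + K1K2/[H⁺]²) = 1/(1 + 10^+1.32 + 10^-0.93) = 0.04543
DIC = [CO2*]/α₀ = 1.115×10^-4 / 0.04543 = 2.453 mmol/kg
[CO3²⁻] = α₂·DIC; α₂ = 0.005338, so [CO3²⁻] = 0.005338 × 2.453 = 0.0131 mmol/kg = 13.1 μmol/kg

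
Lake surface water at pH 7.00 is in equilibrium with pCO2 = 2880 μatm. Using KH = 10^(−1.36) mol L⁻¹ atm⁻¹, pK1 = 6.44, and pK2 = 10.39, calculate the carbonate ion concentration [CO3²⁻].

[CO3²⁻] = 0.186 μmol/L

[CO2*] = KH · pCO2 = 10^(−1.36) × 2880×10^-6 = 1.257×10^-4 mol/L
α₀ = 1/(1 + K1/[H⁺] + K1K2/[H⁺]²) = 1/(1 + 10^+0.56 + 10^-2.83) = 0.2159
DIC = [CO2*]/α₀ = 1.257×10^-4 / 0.2159 = 0.5824 mmol/L
[CO3²⁻] = α₂·DIC; α₂ = 0.0003193, so [CO3²⁻] = 0.0003193 × 0.5824 = 0.000186 mmol/L = 0.186 μmol/L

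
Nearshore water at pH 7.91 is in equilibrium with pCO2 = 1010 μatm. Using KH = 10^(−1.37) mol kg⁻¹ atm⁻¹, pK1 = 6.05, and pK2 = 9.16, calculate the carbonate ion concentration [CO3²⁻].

[CO2*] = KH · pCO2 = 10^(−1.37) × 1010×10^-6 = 4.308×10^-5 mol/kg
α₀ = 1/(1 + K1/[H⁺] + K1K2/[H⁺]²) = 1/(1 + 10^+1.86 + 10^+0.61) = 0.01290
DIC = [CO2*]/α₀ = 4.308×10^-5 / 0.01290 = 3.340 mmol/kg
[CO3²⁻] = α₂·DIC; α₂ = 0.05255, so [CO3²⁻] = 0.05255 × 3.340 = 0.176 mmol/kg

[CO3²⁻] = 0.176 mmol/kg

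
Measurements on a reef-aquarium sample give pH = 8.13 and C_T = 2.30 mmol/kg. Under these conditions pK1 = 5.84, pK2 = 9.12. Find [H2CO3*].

[CO2*] = 10.7 μmol/kg

α₀ = 1 / (1 + K1/[H⁺] + K1K2/[H⁺]²) = 1 / (1 + 10^+2.29 + 10^+1.30)
   = 1 / (1 + 194.98 + 19.953) = 1/215.94 = 0.004631
[CO2*] = α₀ × DIC = 0.004631 × 2.30 = 0.0107 mmol/kg = 10.7 μmol/kg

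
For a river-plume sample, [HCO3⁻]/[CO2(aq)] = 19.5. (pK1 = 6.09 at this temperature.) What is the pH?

From K1 = [H⁺][HCO3⁻]/[CO2(aq)]:  pH = pK1 + log₁₀([HCO3⁻]/[CO2(aq)])
log₁₀(19.5) = +1.290
pH = 6.09 + (+1.290) = 7.38

pH = 7.38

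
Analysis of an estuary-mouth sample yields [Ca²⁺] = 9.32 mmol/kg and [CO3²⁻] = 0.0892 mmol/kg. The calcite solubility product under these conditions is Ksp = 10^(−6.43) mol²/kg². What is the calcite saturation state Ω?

Ω = 2.24

Ksp = 10^(−6.43) = 3.715×10^-7
Ω = [Ca²⁺][CO3²⁻]/Ksp = (9.32×10^-3)(0.0892×10^-3) / 3.715×10^-7 = 2.24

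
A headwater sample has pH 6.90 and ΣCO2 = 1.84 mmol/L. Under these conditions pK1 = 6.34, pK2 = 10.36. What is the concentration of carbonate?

α₂ = 1 / (1 + [H⁺]/K2 + [H⁺]²/(K1K2)) = 1 / (1 + 10^+3.46 + 10^+2.90)
   = 1 / (1 + 2884.0 + 794.33) = 1/3679.4 = 0.0002718
[CO3²⁻] = α₂ × DIC = 0.0002718 × 1.84 = 0.000500 mmol/L = 0.500 μmol/L

[CO3²⁻] = 0.500 μmol/L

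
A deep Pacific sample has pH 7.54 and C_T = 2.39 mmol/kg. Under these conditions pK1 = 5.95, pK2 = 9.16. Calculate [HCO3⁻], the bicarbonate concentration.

[HCO3⁻] = 2.28 mmol/kg

α₁ = 1 / (1 + [H⁺]/K1 + K2/[H⁺]) = 1 / (1 + 10^-1.59 + 10^-1.62)
   = 1 / (1 + 0.025704 + 0.023988) = 1/1.0497 = 0.9527
[HCO3⁻] = α₁ × DIC = 0.9527 × 2.39 = 2.28 mmol/kg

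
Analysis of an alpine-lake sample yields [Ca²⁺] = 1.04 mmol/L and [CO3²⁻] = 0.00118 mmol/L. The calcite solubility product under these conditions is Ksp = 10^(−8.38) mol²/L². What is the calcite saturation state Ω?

Ω = 0.294

Ksp = 10^(−8.38) = 4.169×10^-9
Ω = [Ca²⁺][CO3²⁻]/Ksp = (1.04×10^-3)(0.00118×10^-3) / 4.169×10^-9 = 0.294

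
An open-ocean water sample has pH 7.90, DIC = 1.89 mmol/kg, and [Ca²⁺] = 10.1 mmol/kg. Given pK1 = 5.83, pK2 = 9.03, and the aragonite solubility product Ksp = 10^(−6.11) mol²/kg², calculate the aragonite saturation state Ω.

α₂ = 1 / (1 + [H⁺]/K2 + [H⁺]²/(K1K2)) = 1 / (1 + 10^+1.13 + 10^-0.94)
   = 1 / (1 + 13.490 + 0.11482) = 1/14.604 = 0.06847
[CO3²⁻] = α₂ × DIC = 0.06847 × 1.89 = 0.1294 mmol/kg
Ksp = 10^(−6.11) = 7.762×10^-7
Ω = [Ca²⁺][CO3²⁻]/Ksp = (10.1×10^-3)(1.294×10^-4) / 7.762×10^-7 = 1.68

Ω = 1.68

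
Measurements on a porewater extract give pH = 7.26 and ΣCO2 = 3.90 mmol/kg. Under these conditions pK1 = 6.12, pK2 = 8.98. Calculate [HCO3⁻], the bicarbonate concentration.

α₁ = 1 / (1 + [H⁺]/K1 + K2/[H⁺]) = 1 / (1 + 10^-1.14 + 10^-1.72)
   = 1 / (1 + 0.072444 + 0.019055) = 1/1.0915 = 0.9162
[HCO3⁻] = α₁ × DIC = 0.9162 × 3.90 = 3.57 mmol/kg

[HCO3⁻] = 3.57 mmol/kg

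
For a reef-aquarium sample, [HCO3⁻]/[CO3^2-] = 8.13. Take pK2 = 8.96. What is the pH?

pH = 8.05

From K2 = [H⁺][CO3^2-]/[HCO3⁻]:  pH = pK2 − log₁₀([HCO3⁻]/[CO3^2-])
log₁₀(8.13) = +0.910
pH = 8.96 − (+0.910) = 8.05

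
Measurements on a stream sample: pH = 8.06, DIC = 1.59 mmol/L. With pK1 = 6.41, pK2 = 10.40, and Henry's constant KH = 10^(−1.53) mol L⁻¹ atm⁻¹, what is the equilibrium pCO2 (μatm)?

pCO2 = 1170 μatm

α₀ = 1 / (1 + K1/[H⁺] + K1K2/[H⁺]²) = 1 / (1 + 10^+1.65 + 10^-0.69)
   = 1 / (1 + 44.668 + 0.20417) = 1/45.873 = 0.02180
[CO2*] = α₀ × DIC = 0.02180 × 1.59 = 0.03466 mmol/L
pCO2 = [CO2*]/KH = 3.466×10^-5 / 2.951×10^-2 = 1170 μatm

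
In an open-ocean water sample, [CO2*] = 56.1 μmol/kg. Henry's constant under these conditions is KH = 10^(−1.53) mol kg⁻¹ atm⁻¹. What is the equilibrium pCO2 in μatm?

pCO2 = 1900 μatm

KH = 10^(−1.53) = 2.951×10^-2 mol kg⁻¹ atm⁻¹
pCO2 = [CO2*]/KH = 56.1×10^-6 / 2.951×10^-2 = 1.90×10^-3 atm = 1900 μatm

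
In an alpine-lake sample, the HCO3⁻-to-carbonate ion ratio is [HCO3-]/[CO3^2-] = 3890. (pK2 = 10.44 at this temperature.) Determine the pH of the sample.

pH = 6.85

From K2 = [H⁺][CO3^2-]/[HCO3-]:  pH = pK2 − log₁₀([HCO3-]/[CO3^2-])
log₁₀(3890) = +3.590
pH = 10.44 − (+3.590) = 6.85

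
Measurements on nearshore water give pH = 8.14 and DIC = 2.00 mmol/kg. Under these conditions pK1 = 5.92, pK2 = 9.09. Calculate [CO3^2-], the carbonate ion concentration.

α₂ = 1 / (1 + [H⁺]/K2 + [H⁺]²/(K1K2)) = 1 / (1 + 10^+0.95 + 10^-1.27)
   = 1 / (1 + 8.9125 + 0.053703) = 1/9.9662 = 0.1003
[CO3²⁻] = α₂ × DIC = 0.1003 × 2.00 = 0.201 mmol/kg

[CO3²⁻] = 0.201 mmol/kg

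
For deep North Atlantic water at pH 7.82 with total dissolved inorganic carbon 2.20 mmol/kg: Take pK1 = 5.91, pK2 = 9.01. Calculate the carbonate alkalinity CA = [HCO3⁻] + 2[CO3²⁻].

CA = 2.31 mmol/kg

CA = [HCO3⁻] + 2[CO3²⁻] = (α₁ + 2α₂)·DIC
At pH 7.82: [H⁺]/K1 = 10^-1.91 = 0.012303, K2/[H⁺] = 10^-1.19 = 0.064565
α₁ = 1/(1 + 0.012303 + 0.064565) = 1/1.0769 = 0.9286; α₂ = α₁·K2/[H⁺] = 0.05996
α₁ + 2α₂ = 1.0485
CA = 1.0485 × 2.20 = 2.31 mmol/kg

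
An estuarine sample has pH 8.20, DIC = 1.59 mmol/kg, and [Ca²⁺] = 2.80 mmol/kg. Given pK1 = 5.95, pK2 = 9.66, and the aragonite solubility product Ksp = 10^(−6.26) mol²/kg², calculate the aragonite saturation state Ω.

Ω = 0.270

α₂ = 1 / (1 + [H⁺]/K2 + [H⁺]²/(K1K2)) = 1 / (1 + 10^+1.46 + 10^-0.79)
   = 1 / (1 + 28.840 + 0.16218) = 1/30.002 = 0.03333
[CO3²⁻] = α₂ × DIC = 0.03333 × 1.59 = 0.05300 mmol/kg
Ksp = 10^(−6.26) = 5.495×10^-7
Ω = [Ca²⁺][CO3²⁻]/Ksp = (2.80×10^-3)(5.300×10^-5) / 5.495×10^-7 = 0.270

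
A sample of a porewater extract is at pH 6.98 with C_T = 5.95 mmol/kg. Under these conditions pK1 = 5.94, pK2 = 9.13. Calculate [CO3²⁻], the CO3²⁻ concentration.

α₂ = 1 / (1 + [H⁺]/K2 + [H⁺]²/(K1K2)) = 1 / (1 + 10^+2.15 + 10^+1.11)
   = 1 / (1 + 141.25 + 12.882) = 1/155.14 = 0.006446
[CO3²⁻] = α₂ × DIC = 0.006446 × 5.95 = 0.0384 mmol/kg

[CO3²⁻] = 0.0384 mmol/kg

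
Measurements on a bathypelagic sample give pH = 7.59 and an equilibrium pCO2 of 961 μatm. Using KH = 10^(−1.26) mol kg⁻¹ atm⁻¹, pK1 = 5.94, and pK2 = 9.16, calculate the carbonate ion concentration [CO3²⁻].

[CO3²⁻] = 0.0635 mmol/kg

[CO2*] = KH · pCO2 = 10^(−1.26) × 961×10^-6 = 5.281×10^-5 mol/kg
α₀ = 1/(1 + K1/[H⁺] + K1K2/[H⁺]²) = 1/(1 + 10^+1.65 + 10^+0.08) = 0.02134
DIC = [CO2*]/α₀ = 5.281×10^-5 / 0.02134 = 2.475 mmol/kg
[CO3²⁻] = α₂·DIC; α₂ = 0.02565, so [CO3²⁻] = 0.02565 × 2.475 = 0.0635 mmol/kg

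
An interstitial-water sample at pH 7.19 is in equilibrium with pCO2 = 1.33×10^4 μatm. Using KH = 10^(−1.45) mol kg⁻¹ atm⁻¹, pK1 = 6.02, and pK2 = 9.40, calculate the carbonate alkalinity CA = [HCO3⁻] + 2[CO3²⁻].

[CO2*] = KH · pCO2 = 10^(−1.45) × 1.33×10^4×10^-6 = 4.719×10^-4 mol/kg
α₀ = 1/(1 + K1/[H⁺] + K1K2/[H⁺]²) = 1/(1 + 10^+1.17 + 10^-1.04) = 0.06296
DIC = [CO2*]/α₀ = 4.719×10^-4 / 0.06296 = 7.495 mmol/kg
CA = (α₁ + 2α₂)·DIC = (0.9313 + 2×0.005742) × 7.495 = 7.07 mmol/kg

CA = 7.07 mmol/kg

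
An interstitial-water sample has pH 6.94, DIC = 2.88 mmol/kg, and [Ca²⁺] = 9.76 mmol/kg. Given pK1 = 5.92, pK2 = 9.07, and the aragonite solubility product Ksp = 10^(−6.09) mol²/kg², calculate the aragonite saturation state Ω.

Ω = 0.232

α₂ = 1 / (1 + [H⁺]/K2 + [H⁺]²/(K1K2)) = 1 / (1 + 10^+2.13 + 10^+1.11)
   = 1 / (1 + 134.90 + 12.882) = 1/148.78 = 0.006721
[CO3²⁻] = α₂ × DIC = 0.006721 × 2.88 = 0.01936 mmol/kg = 19.36 μmol/kg
Ksp = 10^(−6.09) = 8.128×10^-7
Ω = [Ca²⁺][CO3²⁻]/Ksp = (9.76×10^-3)(1.936×10^-5) / 8.128×10^-7 = 0.232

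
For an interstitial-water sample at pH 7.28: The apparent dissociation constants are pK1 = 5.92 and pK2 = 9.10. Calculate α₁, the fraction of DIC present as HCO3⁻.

α₁ = 1 / (1 + [H⁺]/K1 + K2/[H⁺]) = 1 / (1 + 10^-1.36 + 10^-1.82)
   = 1 / (1 + 0.043652 + 0.015136) = 1/1.0588 = 0.9445

α₁ = 0.944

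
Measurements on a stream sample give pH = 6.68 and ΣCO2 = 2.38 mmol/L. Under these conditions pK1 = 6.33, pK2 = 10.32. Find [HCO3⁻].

[HCO3⁻] = 1.64 mmol/L

α₁ = 1 / (1 + [H⁺]/K1 + K2/[H⁺]) = 1 / (1 + 10^-0.35 + 10^-3.64)
   = 1 / (1 + 0.44668 + 0.00022909) = 1/1.4469 = 0.6911
[HCO3⁻] = α₁ × DIC = 0.6911 × 2.38 = 1.64 mmol/L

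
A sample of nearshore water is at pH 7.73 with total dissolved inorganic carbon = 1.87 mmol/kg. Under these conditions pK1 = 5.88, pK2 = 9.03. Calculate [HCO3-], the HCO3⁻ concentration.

[HCO3⁻] = 1.76 mmol/kg

α₁ = 1 / (1 + [H⁺]/K1 + K2/[H⁺]) = 1 / (1 + 10^-1.85 + 10^-1.30)
   = 1 / (1 + 0.014125 + 0.050119) = 1/1.0642 = 0.9396
[HCO3⁻] = α₁ × DIC = 0.9396 × 1.87 = 1.76 mmol/kg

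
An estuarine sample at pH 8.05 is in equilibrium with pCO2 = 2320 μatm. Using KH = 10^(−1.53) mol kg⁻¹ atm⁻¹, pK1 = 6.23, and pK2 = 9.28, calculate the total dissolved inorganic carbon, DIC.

DIC = 4.86 mmol/kg

[CO2*] = KH · pCO2 = 10^(−1.53) × 2320×10^-6 = 6.847×10^-5 mol/kg
α₀ = 1/(1 + K1/[H⁺] + K1K2/[H⁺]²) = 1/(1 + 10^+1.82 + 10^+0.59) = 0.01409
DIC = [CO2*]/α₀ = 6.847×10^-5 / 0.01409 = 4.86 mmol/kg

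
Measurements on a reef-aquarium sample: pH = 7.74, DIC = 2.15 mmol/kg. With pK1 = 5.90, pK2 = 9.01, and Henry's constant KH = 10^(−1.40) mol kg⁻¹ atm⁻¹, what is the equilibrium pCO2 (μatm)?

pCO2 = 731 μatm

α₀ = 1 / (1 + K1/[H⁺] + K1K2/[H⁺]²) = 1 / (1 + 10^+1.84 + 10^+0.57)
   = 1 / (1 + 69.183 + 3.7154) = 1/73.898 = 0.01353
[CO2*] = α₀ × DIC = 0.01353 × 2.15 = 0.02909 mmol/kg
pCO2 = [CO2*]/KH = 2.909×10^-5 / 3.981×10^-2 = 731 μatm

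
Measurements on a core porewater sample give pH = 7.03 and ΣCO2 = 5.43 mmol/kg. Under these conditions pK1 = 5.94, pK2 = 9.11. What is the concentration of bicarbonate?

α₁ = 1 / (1 + [H⁺]/K1 + K2/[H⁺]) = 1 / (1 + 10^-1.09 + 10^-2.08)
   = 1 / (1 + 0.081283 + 0.0083176) = 1/1.0896 = 0.9178
[HCO3⁻] = α₁ × DIC = 0.9178 × 5.43 = 4.98 mmol/kg

[HCO3⁻] = 4.98 mmol/kg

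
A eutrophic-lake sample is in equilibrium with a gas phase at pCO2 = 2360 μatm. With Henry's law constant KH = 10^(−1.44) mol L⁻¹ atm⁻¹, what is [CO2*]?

KH = 10^(−1.44) = 3.631×10^-2 mol L⁻¹ atm⁻¹
[CO2*] = KH · pCO2 = 3.631×10^-2 × 2360×10^-6 atm = 8.57×10^-5 mol/L

[CO2*] = 85.7 μmol/L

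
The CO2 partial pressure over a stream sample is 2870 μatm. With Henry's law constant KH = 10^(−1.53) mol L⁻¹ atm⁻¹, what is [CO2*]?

[CO2*] = 84.7 μmol/L

KH = 10^(−1.53) = 2.951×10^-2 mol L⁻¹ atm⁻¹
[CO2*] = KH · pCO2 = 2.951×10^-2 × 2870×10^-6 atm = 8.47×10^-5 mol/L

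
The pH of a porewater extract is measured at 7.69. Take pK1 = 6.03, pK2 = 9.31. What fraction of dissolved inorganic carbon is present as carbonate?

α₂ = 0.0229

α₂ = 1 / (1 + [H⁺]/K2 + [H⁺]²/(K1K2)) = 1 / (1 + 10^+1.62 + 10^-0.04)
   = 1 / (1 + 41.687 + 0.91201) = 1/43.599 = 0.02294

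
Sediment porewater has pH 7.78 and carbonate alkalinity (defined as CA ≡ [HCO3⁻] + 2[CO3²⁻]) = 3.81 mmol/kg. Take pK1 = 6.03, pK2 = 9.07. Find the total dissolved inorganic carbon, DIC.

CA = [HCO3⁻] + 2[CO3²⁻] = (α₁ + 2α₂)·DIC
At pH 7.78: [H⁺]/K1 = 10^-1.75 = 0.017783, K2/[H⁺] = 10^-1.29 = 0.051286
α₁ = 1/(1 + 0.017783 + 0.051286) = 1/1.0691 = 0.9354; α₂ = α₁·K2/[H⁺] = 0.04797
α₁ + 2α₂ = 1.0313
DIC = CA / (α₁ + 2α₂) = 3.81 / 1.0313 = 3.69 mmol/kg

DIC = 3.69 mmol/kg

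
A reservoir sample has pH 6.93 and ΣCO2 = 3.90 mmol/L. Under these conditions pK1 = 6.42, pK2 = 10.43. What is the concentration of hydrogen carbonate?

α₁ = 1 / (1 + [H⁺]/K1 + K2/[H⁺]) = 1 / (1 + 10^-0.51 + 10^-3.50)
   = 1 / (1 + 0.30903 + 0.00031623) = 1/1.3093 = 0.7637
[HCO3⁻] = α₁ × DIC = 0.7637 × 3.90 = 2.98 mmol/L

[HCO3⁻] = 2.98 mmol/L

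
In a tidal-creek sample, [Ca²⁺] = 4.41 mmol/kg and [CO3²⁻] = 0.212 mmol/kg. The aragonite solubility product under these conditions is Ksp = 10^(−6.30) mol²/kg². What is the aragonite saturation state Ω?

Ω = 1.87

Ksp = 10^(−6.30) = 5.012×10^-7
Ω = [Ca²⁺][CO3²⁻]/Ksp = (4.41×10^-3)(0.212×10^-3) / 5.012×10^-7 = 1.87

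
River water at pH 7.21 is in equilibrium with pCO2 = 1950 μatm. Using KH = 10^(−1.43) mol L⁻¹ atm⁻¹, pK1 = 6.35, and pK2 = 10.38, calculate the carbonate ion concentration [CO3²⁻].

[CO2*] = KH · pCO2 = 10^(−1.43) × 1950×10^-6 = 7.245×10^-5 mol/L
α₀ = 1/(1 + K1/[H⁺] + K1K2/[H⁺]²) = 1/(1 + 10^+0.86 + 10^-2.31) = 0.1212
DIC = [CO2*]/α₀ = 7.245×10^-5 / 0.1212 = 0.5977 mmol/L
[CO3²⁻] = α₂·DIC; α₂ = 0.0005937, so [CO3²⁻] = 0.0005937 × 0.5977 = 0.000355 mmol/L = 0.355 μmol/L

[CO3²⁻] = 0.355 μmol/L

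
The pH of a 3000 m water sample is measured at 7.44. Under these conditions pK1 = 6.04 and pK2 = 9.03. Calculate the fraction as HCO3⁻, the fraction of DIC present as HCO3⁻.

α₁ = 0.939

α₁ = 1 / (1 + [H⁺]/K1 + K2/[H⁺]) = 1 / (1 + 10^-1.40 + 10^-1.59)
   = 1 / (1 + 0.039811 + 0.025704) = 1/1.0655 = 0.9385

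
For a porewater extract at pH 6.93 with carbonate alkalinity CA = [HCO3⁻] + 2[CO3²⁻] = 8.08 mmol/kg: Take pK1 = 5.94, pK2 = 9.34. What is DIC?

CA = [HCO3⁻] + 2[CO3²⁻] = (α₁ + 2α₂)·DIC
At pH 6.93: [H⁺]/K1 = 10^-0.99 = 0.10233, K2/[H⁺] = 10^-2.41 = 0.0038905
α₁ = 1/(1 + 0.10233 + 0.0038905) = 1/1.1062 = 0.9040; α₂ = α₁·K2/[H⁺] = 0.003517
α₁ + 2α₂ = 0.9110
DIC = CA / (α₁ + 2α₂) = 8.08 / 0.9110 = 8.87 mmol/kg

DIC = 8.87 mmol/kg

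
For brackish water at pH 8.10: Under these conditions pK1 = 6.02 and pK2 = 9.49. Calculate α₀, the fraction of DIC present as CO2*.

α₀ = 1 / (1 + K1/[H⁺] + K1K2/[H⁺]²) = 1 / (1 + 10^+2.08 + 10^+0.69)
   = 1 / (1 + 120.23 + 4.8978) = 1/126.12 = 0.007929

α₀ = 0.00793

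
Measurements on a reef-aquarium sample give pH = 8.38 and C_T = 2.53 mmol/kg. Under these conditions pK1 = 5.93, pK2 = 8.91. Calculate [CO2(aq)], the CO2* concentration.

[CO2*] = 6.91 μmol/kg

α₀ = 1 / (1 + K1/[H⁺] + K1K2/[H⁺]²) = 1 / (1 + 10^+2.45 + 10^+1.92)
   = 1 / (1 + 281.84 + 83.176) = 1/366.01 = 0.002732
[CO2*] = α₀ × DIC = 0.002732 × 2.53 = 0.00691 mmol/kg = 6.91 μmol/kg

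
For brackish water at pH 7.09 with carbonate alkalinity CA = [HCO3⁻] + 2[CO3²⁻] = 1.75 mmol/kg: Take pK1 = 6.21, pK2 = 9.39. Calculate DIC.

DIC = 1.97 mmol/kg

CA = [HCO3⁻] + 2[CO3²⁻] = (α₁ + 2α₂)·DIC
At pH 7.09: [H⁺]/K1 = 10^-0.88 = 0.13183, K2/[H⁺] = 10^-2.30 = 0.0050119
α₁ = 1/(1 + 0.13183 + 0.0050119) = 1/1.1368 = 0.8796; α₂ = α₁·K2/[H⁺] = 0.004409
α₁ + 2α₂ = 0.8885
DIC = CA / (α₁ + 2α₂) = 1.75 / 0.8885 = 1.97 mmol/kg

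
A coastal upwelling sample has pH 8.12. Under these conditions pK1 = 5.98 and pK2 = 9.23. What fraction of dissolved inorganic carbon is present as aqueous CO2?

α₀ = 0.00668

α₀ = 1 / (1 + K1/[H⁺] + K1K2/[H⁺]²) = 1 / (1 + 10^+2.14 + 10^+1.03)
   = 1 / (1 + 138.04 + 10.715) = 1/149.75 = 0.006678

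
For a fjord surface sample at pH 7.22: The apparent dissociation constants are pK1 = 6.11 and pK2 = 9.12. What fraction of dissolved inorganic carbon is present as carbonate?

α₂ = 1 / (1 + [H⁺]/K2 + [H⁺]²/(K1K2)) = 1 / (1 + 10^+1.90 + 10^+0.79)
   = 1 / (1 + 79.433 + 6.1660) = 1/86.599 = 0.01155

α₂ = 0.0115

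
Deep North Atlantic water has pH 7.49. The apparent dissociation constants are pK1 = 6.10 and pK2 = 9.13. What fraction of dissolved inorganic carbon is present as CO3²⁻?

α₂ = 0.0215

α₂ = 1 / (1 + [H⁺]/K2 + [H⁺]²/(K1K2)) = 1 / (1 + 10^+1.64 + 10^+0.25)
   = 1 / (1 + 43.652 + 1.7783) = 1/46.430 = 0.02154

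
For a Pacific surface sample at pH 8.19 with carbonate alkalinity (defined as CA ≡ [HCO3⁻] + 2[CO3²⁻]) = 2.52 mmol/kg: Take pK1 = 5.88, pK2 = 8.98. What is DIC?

DIC = 2.22 mmol/kg

CA = [HCO3⁻] + 2[CO3²⁻] = (α₁ + 2α₂)·DIC
At pH 8.19: [H⁺]/K1 = 10^-2.31 = 0.0048978, K2/[H⁺] = 10^-0.79 = 0.16218
α₁ = 1/(1 + 0.0048978 + 0.16218) = 1/1.1671 = 0.8568; α₂ = α₁·K2/[H⁺] = 0.1390
α₁ + 2α₂ = 1.1348
DIC = CA / (α₁ + 2α₂) = 2.52 / 1.1348 = 2.22 mmol/kg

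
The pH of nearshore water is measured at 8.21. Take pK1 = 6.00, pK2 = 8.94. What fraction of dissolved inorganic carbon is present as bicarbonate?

α₁ = 1 / (1 + [H⁺]/K1 + K2/[H⁺]) = 1 / (1 + 10^-2.21 + 10^-0.73)
   = 1 / (1 + 0.0061660 + 0.18621) = 1/1.1924 = 0.8387

α₁ = 0.839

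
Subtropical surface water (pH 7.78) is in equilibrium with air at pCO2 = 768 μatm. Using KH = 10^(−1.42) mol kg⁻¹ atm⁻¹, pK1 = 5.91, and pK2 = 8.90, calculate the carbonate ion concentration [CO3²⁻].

[CO2*] = KH · pCO2 = 10^(−1.42) × 768×10^-6 = 2.920×10^-5 mol/kg
α₀ = 1/(1 + K1/[H⁺] + K1K2/[H⁺]²) = 1/(1 + 10^+1.87 + 10^+0.75) = 0.01238
DIC = [CO2*]/α₀ = 2.920×10^-5 / 0.01238 = 2.358 mmol/kg
[CO3²⁻] = α₂·DIC; α₂ = 0.06964, so [CO3²⁻] = 0.06964 × 2.358 = 0.164 mmol/kg

[CO3²⁻] = 0.164 mmol/kg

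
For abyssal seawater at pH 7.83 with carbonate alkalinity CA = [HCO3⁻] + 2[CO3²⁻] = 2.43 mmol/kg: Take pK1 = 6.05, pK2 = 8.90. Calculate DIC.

CA = [HCO3⁻] + 2[CO3²⁻] = (α₁ + 2α₂)·DIC
At pH 7.83: [H⁺]/K1 = 10^-1.78 = 0.016596, K2/[H⁺] = 10^-1.07 = 0.085114
α₁ = 1/(1 + 0.016596 + 0.085114) = 1/1.1017 = 0.9077; α₂ = α₁·K2/[H⁺] = 0.07726
α₁ + 2α₂ = 1.0622
DIC = CA / (α₁ + 2α₂) = 2.43 / 1.0622 = 2.29 mmol/kg

DIC = 2.29 mmol/kg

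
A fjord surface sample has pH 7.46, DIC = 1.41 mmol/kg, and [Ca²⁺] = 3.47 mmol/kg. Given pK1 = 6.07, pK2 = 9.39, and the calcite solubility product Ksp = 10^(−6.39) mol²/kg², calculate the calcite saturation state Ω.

Ω = 0.134

α₂ = 1 / (1 + [H⁺]/K2 + [H⁺]²/(K1K2)) = 1 / (1 + 10^+1.93 + 10^+0.54)
   = 1 / (1 + 85.114 + 3.4674) = 1/89.581 = 0.01116
[CO3²⁻] = α₂ × DIC = 0.01116 × 1.41 = 0.01574 mmol/kg = 15.74 μmol/kg
Ksp = 10^(−6.39) = 4.074×10^-7
Ω = [Ca²⁺][CO3²⁻]/Ksp = (3.47×10^-3)(1.574×10^-5) / 4.074×10^-7 = 0.134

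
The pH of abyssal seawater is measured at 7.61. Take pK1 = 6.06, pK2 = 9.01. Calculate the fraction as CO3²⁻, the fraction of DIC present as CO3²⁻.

α₂ = 0.0373

α₂ = 1 / (1 + [H⁺]/K2 + [H⁺]²/(K1K2)) = 1 / (1 + 10^+1.40 + 10^-0.15)
   = 1 / (1 + 25.119 + 0.70795) = 1/26.827 = 0.03728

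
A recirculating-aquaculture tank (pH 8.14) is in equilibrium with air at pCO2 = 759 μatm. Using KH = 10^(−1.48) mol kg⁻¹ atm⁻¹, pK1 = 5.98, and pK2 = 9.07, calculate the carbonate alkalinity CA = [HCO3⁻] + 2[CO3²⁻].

[CO2*] = KH · pCO2 = 10^(−1.48) × 759×10^-6 = 2.513×10^-5 mol/kg
α₀ = 1/(1 + K1/[H⁺] + K1K2/[H⁺]²) = 1/(1 + 10^+2.16 + 10^+1.23) = 0.006153
DIC = [CO2*]/α₀ = 2.513×10^-5 / 0.006153 = 4.085 mmol/kg
CA = (α₁ + 2α₂)·DIC = (0.8894 + 2×0.1045) × 4.085 = 4.49 mmol/kg

CA = 4.49 mmol/kg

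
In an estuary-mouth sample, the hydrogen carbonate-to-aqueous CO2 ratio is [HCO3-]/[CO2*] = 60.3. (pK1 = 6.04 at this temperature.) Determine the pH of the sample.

pH = 7.82

From K1 = [H⁺][HCO3-]/[CO2*]:  pH = pK1 + log₁₀([HCO3-]/[CO2*])
log₁₀(60.3) = +1.780
pH = 6.04 + (+1.780) = 7.82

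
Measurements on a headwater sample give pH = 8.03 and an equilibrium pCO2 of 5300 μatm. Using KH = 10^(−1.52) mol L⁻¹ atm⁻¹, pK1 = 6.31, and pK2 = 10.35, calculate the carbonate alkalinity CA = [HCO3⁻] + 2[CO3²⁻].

CA = 8.48 mmol/L

[CO2*] = KH · pCO2 = 10^(−1.52) × 5300×10^-6 = 1.601×10^-4 mol/L
α₀ = 1/(1 + K1/[H⁺] + K1K2/[H⁺]²) = 1/(1 + 10^+1.72 + 10^-0.60) = 0.01861
DIC = [CO2*]/α₀ = 1.601×10^-4 / 0.01861 = 8.600 mmol/L
CA = (α₁ + 2α₂)·DIC = (0.9767 + 2×0.004675) × 8.600 = 8.48 mmol/L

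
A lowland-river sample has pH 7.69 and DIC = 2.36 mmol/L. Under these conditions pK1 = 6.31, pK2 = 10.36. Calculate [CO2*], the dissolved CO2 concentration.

[CO2*] = 0.0943 mmol/L

α₀ = 1 / (1 + K1/[H⁺] + K1K2/[H⁺]²) = 1 / (1 + 10^+1.38 + 10^-1.29)
   = 1 / (1 + 23.988 + 0.051286) = 1/25.040 = 0.03994
[CO2*] = α₀ × DIC = 0.03994 × 2.36 = 0.0943 mmol/L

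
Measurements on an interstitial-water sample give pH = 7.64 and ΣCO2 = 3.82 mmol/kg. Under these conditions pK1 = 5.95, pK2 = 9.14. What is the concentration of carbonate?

α₂ = 1 / (1 + [H⁺]/K2 + [H⁺]²/(K1K2)) = 1 / (1 + 10^+1.50 + 10^-0.19)
   = 1 / (1 + 31.623 + 0.64565) = 1/33.268 = 0.03006
[CO3²⁻] = α₂ × DIC = 0.03006 × 3.82 = 0.115 mmol/kg

[CO3²⁻] = 0.115 mmol/kg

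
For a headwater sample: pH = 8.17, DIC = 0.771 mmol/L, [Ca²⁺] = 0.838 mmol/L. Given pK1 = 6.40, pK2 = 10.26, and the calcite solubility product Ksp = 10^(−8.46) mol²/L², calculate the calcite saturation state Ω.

Ω = 1.48

α₂ = 1 / (1 + [H⁺]/K2 + [H⁺]²/(K1K2)) = 1 / (1 + 10^+2.09 + 10^+0.32)
   = 1 / (1 + 123.03 + 2.0893) = 1/126.12 = 0.007929
[CO3²⁻] = α₂ × DIC = 0.007929 × 0.771 = 0.006113 mmol/L = 6.113 μmol/L
Ksp = 10^(−8.46) = 3.467×10^-9
Ω = [Ca²⁺][CO3²⁻]/Ksp = (0.838×10^-3)(6.113×10^-6) / 3.467×10^-9 = 1.48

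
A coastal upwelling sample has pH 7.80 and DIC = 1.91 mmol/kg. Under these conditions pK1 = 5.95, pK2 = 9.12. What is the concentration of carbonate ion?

α₂ = 1 / (1 + [H⁺]/K2 + [H⁺]²/(K1K2)) = 1 / (1 + 10^+1.32 + 10^-0.53)
   = 1 / (1 + 20.893 + 0.29512) = 1/22.188 = 0.04507
[CO3²⁻] = α₂ × DIC = 0.04507 × 1.91 = 0.0861 mmol/kg

[CO3²⁻] = 0.0861 mmol/kg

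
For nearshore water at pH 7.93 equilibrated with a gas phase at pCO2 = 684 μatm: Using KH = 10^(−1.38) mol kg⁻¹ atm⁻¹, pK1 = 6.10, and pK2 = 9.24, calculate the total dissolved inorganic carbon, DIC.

DIC = 2.05 mmol/kg

[CO2*] = KH · pCO2 = 10^(−1.38) × 684×10^-6 = 2.851×10^-5 mol/kg
α₀ = 1/(1 + K1/[H⁺] + K1K2/[H⁺]²) = 1/(1 + 10^+1.83 + 10^+0.52) = 0.01390
DIC = [CO2*]/α₀ = 2.851×10^-5 / 0.01390 = 2.05 mmol/kg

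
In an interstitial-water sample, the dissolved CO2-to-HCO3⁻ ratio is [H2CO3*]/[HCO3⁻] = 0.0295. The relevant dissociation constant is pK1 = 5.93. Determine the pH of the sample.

From K1 = [H⁺][HCO3⁻]/[H2CO3*]:  pH = pK1 − log₁₀([H2CO3*]/[HCO3⁻])
log₁₀(0.0295) = -1.530
pH = 5.93 − (-1.530) = 7.46

pH = 7.46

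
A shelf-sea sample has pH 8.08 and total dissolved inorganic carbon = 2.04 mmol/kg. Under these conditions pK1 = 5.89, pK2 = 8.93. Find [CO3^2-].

α₂ = 1 / (1 + [H⁺]/K2 + [H⁺]²/(K1K2)) = 1 / (1 + 10^+0.85 + 10^-1.34)
   = 1 / (1 + 7.0795 + 0.045709) = 1/8.1252 = 0.1231
[CO3²⁻] = α₂ × DIC = 0.1231 × 2.04 = 0.251 mmol/kg

[CO3²⁻] = 0.251 mmol/kg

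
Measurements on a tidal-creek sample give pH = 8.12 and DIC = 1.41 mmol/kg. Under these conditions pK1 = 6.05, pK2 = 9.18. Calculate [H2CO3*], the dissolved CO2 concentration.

[CO2*] = 11.0 μmol/kg

α₀ = 1 / (1 + K1/[H⁺] + K1K2/[H⁺]²) = 1 / (1 + 10^+2.07 + 10^+1.01)
   = 1 / (1 + 117.49 + 10.233) = 1/128.72 = 0.007769
[CO2*] = α₀ × DIC = 0.007769 × 1.41 = 0.0110 mmol/kg = 11.0 μmol/kg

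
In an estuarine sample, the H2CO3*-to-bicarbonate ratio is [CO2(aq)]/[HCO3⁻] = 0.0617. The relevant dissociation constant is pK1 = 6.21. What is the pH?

From K1 = [H⁺][HCO3⁻]/[CO2(aq)]:  pH = pK1 − log₁₀([CO2(aq)]/[HCO3⁻])
log₁₀(0.0617) = -1.210
pH = 6.21 − (-1.210) = 7.42

pH = 7.42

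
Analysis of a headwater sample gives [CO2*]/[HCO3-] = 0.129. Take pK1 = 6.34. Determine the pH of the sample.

pH = 7.23

From K1 = [H⁺][HCO3-]/[CO2*]:  pH = pK1 − log₁₀([CO2*]/[HCO3-])
log₁₀(0.129) = -0.889
pH = 6.34 − (-0.889) = 7.23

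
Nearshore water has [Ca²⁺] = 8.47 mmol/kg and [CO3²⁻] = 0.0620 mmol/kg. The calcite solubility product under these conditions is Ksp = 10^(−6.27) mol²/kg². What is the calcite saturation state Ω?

Ω = 0.978

Ksp = 10^(−6.27) = 5.370×10^-7
Ω = [Ca²⁺][CO3²⁻]/Ksp = (8.47×10^-3)(0.0620×10^-3) / 5.370×10^-7 = 0.978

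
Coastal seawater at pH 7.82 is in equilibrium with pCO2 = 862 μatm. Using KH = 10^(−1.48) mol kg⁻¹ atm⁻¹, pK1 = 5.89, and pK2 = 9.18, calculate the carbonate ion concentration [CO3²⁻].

[CO2*] = KH · pCO2 = 10^(−1.48) × 862×10^-6 = 2.854×10^-5 mol/kg
α₀ = 1/(1 + K1/[H⁺] + K1K2/[H⁺]²) = 1/(1 + 10^+1.93 + 10^+0.57) = 0.01113
DIC = [CO2*]/α₀ = 2.854×10^-5 / 0.01113 = 2.564 mmol/kg
[CO3²⁻] = α₂·DIC; α₂ = 0.04136, so [CO3²⁻] = 0.04136 × 2.564 = 0.106 mmol/kg

[CO3²⁻] = 0.106 mmol/kg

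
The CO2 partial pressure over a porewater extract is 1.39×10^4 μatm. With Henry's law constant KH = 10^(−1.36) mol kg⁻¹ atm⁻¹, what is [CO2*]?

KH = 10^(−1.36) = 4.365×10^-2 mol kg⁻¹ atm⁻¹
[CO2*] = KH · pCO2 = 4.365×10^-2 × 1.39×10^4×10^-6 atm = 6.07×10^-4 mol/kg

[CO2*] = 607 μmol/kg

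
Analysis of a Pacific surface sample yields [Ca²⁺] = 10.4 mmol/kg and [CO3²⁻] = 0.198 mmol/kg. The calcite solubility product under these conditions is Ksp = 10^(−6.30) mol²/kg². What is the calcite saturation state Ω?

Ksp = 10^(−6.30) = 5.012×10^-7
Ω = [Ca²⁺][CO3²⁻]/Ksp = (10.4×10^-3)(0.198×10^-3) / 5.012×10^-7 = 4.11

Ω = 4.11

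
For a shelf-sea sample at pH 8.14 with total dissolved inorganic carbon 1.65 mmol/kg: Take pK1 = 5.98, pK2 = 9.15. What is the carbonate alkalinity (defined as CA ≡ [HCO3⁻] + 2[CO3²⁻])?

CA = [HCO3⁻] + 2[CO3²⁻] = (α₁ + 2α₂)·DIC
At pH 8.14: [H⁺]/K1 = 10^-2.16 = 0.0069183, K2/[H⁺] = 10^-1.01 = 0.097724
α₁ = 1/(1 + 0.0069183 + 0.097724) = 1/1.1046 = 0.9053; α₂ = α₁·K2/[H⁺] = 0.08847
α₁ + 2α₂ = 1.0822
CA = 1.0822 × 1.65 = 1.79 mmol/kg

CA = 1.79 mmol/kg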